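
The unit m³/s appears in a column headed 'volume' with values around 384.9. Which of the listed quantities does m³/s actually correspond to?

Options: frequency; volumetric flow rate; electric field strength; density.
volumetric flow rate

volume should have units dimensionally equivalent to m^3 (e.g. m³).
The given unit 'm³/s' reduces to m^3 / s. Of the listed options, that is the dimensionality of volumetric flow rate.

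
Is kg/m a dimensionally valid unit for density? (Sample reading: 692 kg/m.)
No

density has SI base units: kg / m^3
kg/m does NOT reduce to kg / m^3; a valid unit for density would be e.g. kg/m³.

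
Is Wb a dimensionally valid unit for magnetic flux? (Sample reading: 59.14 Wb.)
Yes

magnetic flux has SI base units: kg * m^2 / (A * s^2)
Wb reduces to the same SI base units, so it is a valid unit for magnetic flux.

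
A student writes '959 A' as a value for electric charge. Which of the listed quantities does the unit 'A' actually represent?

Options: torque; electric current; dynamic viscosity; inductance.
electric current

electric charge should have units dimensionally equivalent to A * s (e.g. C).
The given unit 'A' reduces to A. Of the listed options, that is the dimensionality of electric current.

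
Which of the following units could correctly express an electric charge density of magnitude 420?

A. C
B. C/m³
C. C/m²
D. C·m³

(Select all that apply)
B

electric charge density has SI base units: A * s / m^3

Checking each option against A * s / m^3:
  A. C: ✗ does not match
  B. C/m³: ✓ matches
  C. C/m²: ✗ does not match
  D. C·m³: ✗ does not match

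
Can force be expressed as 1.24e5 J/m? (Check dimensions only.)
Yes

force has SI base units: kg * m / s^2
J/m reduces to the same SI base units, so it is a valid unit for force.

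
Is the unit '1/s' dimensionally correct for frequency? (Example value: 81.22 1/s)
Yes

frequency has SI base units: 1 / s
1/s reduces to the same SI base units, so it is a valid unit for frequency.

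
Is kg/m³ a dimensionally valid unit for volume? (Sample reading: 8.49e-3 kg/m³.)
No

volume has SI base units: m^3
kg/m³ does NOT reduce to m^3; a valid unit for volume would be e.g. m³.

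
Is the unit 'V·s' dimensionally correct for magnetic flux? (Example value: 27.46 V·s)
Yes

magnetic flux has SI base units: kg * m^2 / (A * s^2)
V·s reduces to the same SI base units, so it is a valid unit for magnetic flux.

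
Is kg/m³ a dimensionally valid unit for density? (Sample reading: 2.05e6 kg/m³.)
Yes

density has SI base units: kg / m^3
kg/m³ reduces to the same SI base units, so it is a valid unit for density.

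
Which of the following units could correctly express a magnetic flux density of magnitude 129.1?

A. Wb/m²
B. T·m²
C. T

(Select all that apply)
A, C

magnetic flux density has SI base units: kg / (A * s^2)

Checking each option against kg / (A * s^2):
  A. Wb/m²: ✓ matches
  B. T·m²: ✗ does not match
  C. T: ✓ matches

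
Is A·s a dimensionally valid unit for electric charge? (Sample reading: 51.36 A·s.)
Yes

electric charge has SI base units: A * s
A·s reduces to the same SI base units, so it is a valid unit for electric charge.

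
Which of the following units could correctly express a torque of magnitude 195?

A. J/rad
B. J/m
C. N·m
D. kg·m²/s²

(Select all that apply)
A, C, D

torque has SI base units: kg * m^2 / s^2

Checking each option against kg * m^2 / s^2:
  A. J/rad: ✓ matches
  B. J/m: ✗ does not match
  C. N·m: ✓ matches
  D. kg·m²/s²: ✓ matches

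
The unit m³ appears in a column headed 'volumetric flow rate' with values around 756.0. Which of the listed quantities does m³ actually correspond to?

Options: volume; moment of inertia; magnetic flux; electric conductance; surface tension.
volume

volumetric flow rate should have units dimensionally equivalent to m^3 / s (e.g. m³/s).
The given unit 'm³' reduces to m^3. Of the listed options, that is the dimensionality of volume.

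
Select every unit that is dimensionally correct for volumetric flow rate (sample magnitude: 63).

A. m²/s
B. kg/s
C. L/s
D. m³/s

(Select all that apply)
C, D

volumetric flow rate has SI base units: m^3 / s

Checking each option against m^3 / s:
  A. m²/s: ✗ does not match
  B. kg/s: ✗ does not match
  C. L/s: ✓ matches
  D. m³/s: ✓ matches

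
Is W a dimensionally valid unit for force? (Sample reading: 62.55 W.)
No

force has SI base units: kg * m / s^2
W does NOT reduce to kg * m / s^2; a valid unit for force would be e.g. N.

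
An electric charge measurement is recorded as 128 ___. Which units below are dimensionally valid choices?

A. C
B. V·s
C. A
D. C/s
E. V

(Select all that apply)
A

electric charge has SI base units: A * s

Checking each option against A * s:
  A. C: ✓ matches
  B. V·s: ✗ does not match
  C. A: ✗ does not match
  D. C/s: ✗ does not match
  E. V: ✗ does not match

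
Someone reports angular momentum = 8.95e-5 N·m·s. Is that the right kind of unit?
Yes

angular momentum has SI base units: kg * m^2 / s
N·m·s reduces to the same SI base units, so it is a valid unit for angular momentum.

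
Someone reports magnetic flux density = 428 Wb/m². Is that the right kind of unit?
Yes

magnetic flux density has SI base units: kg / (A * s^2)
Wb/m² reduces to the same SI base units, so it is a valid unit for magnetic flux density.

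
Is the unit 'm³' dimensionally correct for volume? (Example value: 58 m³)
Yes

volume has SI base units: m^3
m³ reduces to the same SI base units, so it is a valid unit for volume.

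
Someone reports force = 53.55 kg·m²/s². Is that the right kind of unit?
No

force has SI base units: kg * m / s^2
kg·m²/s² does NOT reduce to kg * m / s^2; a valid unit for force would be e.g. N.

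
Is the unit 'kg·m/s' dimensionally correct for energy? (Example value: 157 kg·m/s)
No

energy has SI base units: kg * m^2 / s^2
kg·m/s does NOT reduce to kg * m^2 / s^2; a valid unit for energy would be e.g. J.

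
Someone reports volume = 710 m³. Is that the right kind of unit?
Yes

volume has SI base units: m^3
m³ reduces to the same SI base units, so it is a valid unit for volume.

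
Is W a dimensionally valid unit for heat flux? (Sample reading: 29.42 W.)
No

heat flux has SI base units: kg / s^3
W does NOT reduce to kg / s^3; a valid unit for heat flux would be e.g. W/m².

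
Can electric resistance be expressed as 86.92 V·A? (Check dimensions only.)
No

electric resistance has SI base units: kg * m^2 / (A^2 * s^3)
V·A does NOT reduce to kg * m^2 / (A^2 * s^3); a valid unit for electric resistance would be e.g. Ω.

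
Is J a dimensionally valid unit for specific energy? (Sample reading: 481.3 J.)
No

specific energy has SI base units: m^2 / s^2
J does NOT reduce to m^2 / s^2; a valid unit for specific energy would be e.g. J/kg.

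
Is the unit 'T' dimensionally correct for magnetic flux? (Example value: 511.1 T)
No

magnetic flux has SI base units: kg * m^2 / (A * s^2)
T does NOT reduce to kg * m^2 / (A * s^2); a valid unit for magnetic flux would be e.g. Wb.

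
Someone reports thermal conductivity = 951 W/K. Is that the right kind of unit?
No

thermal conductivity has SI base units: kg * m / (s^3 * K)
W/K does NOT reduce to kg * m / (s^3 * K); a valid unit for thermal conductivity would be e.g. W/(m·K).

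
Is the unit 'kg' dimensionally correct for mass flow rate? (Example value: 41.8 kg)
No

mass flow rate has SI base units: kg / s
kg does NOT reduce to kg / s; a valid unit for mass flow rate would be e.g. kg/s.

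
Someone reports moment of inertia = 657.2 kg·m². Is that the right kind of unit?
Yes

moment of inertia has SI base units: kg * m^2
kg·m² reduces to the same SI base units, so it is a valid unit for moment of inertia.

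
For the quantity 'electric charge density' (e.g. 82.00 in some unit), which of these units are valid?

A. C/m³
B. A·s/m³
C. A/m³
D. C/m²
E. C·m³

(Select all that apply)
A, B

electric charge density has SI base units: A * s / m^3

Checking each option against A * s / m^3:
  A. C/m³: ✓ matches
  B. A·s/m³: ✓ matches
  C. A/m³: ✗ does not match
  D. C/m²: ✗ does not match
  E. C·m³: ✗ does not match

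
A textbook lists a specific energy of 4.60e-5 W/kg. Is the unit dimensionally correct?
No

specific energy has SI base units: m^2 / s^2
W/kg does NOT reduce to m^2 / s^2; a valid unit for specific energy would be e.g. J/kg.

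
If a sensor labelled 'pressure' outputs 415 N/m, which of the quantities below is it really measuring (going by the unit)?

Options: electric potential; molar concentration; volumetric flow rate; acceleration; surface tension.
surface tension

pressure should have units dimensionally equivalent to kg / (m * s^2) (e.g. Pa).
The given unit 'N/m' reduces to kg / s^2. Of the listed options, that is the dimensionality of surface tension.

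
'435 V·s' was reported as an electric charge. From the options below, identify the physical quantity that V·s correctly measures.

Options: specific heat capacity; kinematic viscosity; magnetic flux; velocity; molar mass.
magnetic flux

electric charge should have units dimensionally equivalent to A * s (e.g. C).
The given unit 'V·s' reduces to kg * m^2 / (A * s^2). Of the listed options, that is the dimensionality of magnetic flux.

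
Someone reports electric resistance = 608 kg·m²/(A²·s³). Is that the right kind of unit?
Yes

electric resistance has SI base units: kg * m^2 / (A^2 * s^3)
kg·m²/(A²·s³) reduces to the same SI base units, so it is a valid unit for electric resistance.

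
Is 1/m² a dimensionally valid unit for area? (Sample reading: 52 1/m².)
No

area has SI base units: m^2
1/m² does NOT reduce to m^2; a valid unit for area would be e.g. m².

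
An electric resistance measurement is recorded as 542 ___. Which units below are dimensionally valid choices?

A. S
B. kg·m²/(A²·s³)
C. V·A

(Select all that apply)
B

electric resistance has SI base units: kg * m^2 / (A^2 * s^3)

Checking each option against kg * m^2 / (A^2 * s^3):
  A. S: ✗ does not match
  B. kg·m²/(A²·s³): ✓ matches
  C. V·A: ✗ does not match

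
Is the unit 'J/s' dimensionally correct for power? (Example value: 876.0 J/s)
Yes

power has SI base units: kg * m^2 / s^3
J/s reduces to the same SI base units, so it is a valid unit for power.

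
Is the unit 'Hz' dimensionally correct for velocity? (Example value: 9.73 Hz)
No

velocity has SI base units: m / s
Hz does NOT reduce to m / s; a valid unit for velocity would be e.g. m/s.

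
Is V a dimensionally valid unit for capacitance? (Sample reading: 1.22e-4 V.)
No

capacitance has SI base units: A^2 * s^4 / (kg * m^2)
V does NOT reduce to A^2 * s^4 / (kg * m^2); a valid unit for capacitance would be e.g. F.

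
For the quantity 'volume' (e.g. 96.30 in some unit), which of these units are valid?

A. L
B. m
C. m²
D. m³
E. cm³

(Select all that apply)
A, D, E

volume has SI base units: m^3

Checking each option against m^3:
  A. L: ✓ matches
  B. m: ✗ does not match
  C. m²: ✗ does not match
  D. m³: ✓ matches
  E. cm³: ✓ matches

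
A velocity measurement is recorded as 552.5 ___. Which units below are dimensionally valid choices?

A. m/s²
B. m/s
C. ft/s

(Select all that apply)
B, C

velocity has SI base units: m / s

Checking each option against m / s:
  A. m/s²: ✗ does not match
  B. m/s: ✓ matches
  C. ft/s: ✓ matches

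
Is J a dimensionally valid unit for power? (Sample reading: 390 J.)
No

power has SI base units: kg * m^2 / s^3
J does NOT reduce to kg * m^2 / s^3; a valid unit for power would be e.g. W.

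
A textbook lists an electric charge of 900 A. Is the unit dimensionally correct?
No

electric charge has SI base units: A * s
A does NOT reduce to A * s; a valid unit for electric charge would be e.g. C.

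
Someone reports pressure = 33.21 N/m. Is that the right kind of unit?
No

pressure has SI base units: kg / (m * s^2)
N/m does NOT reduce to kg / (m * s^2); a valid unit for pressure would be e.g. Pa.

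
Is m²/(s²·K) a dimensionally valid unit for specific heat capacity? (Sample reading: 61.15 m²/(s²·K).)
Yes

specific heat capacity has SI base units: m^2 / (s^2 * K)
m²/(s²·K) reduces to the same SI base units, so it is a valid unit for specific heat capacity.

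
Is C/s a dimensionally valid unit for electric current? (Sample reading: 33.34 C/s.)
Yes

electric current has SI base units: A
C/s reduces to the same SI base units, so it is a valid unit for electric current.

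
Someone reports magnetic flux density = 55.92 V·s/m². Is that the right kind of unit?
Yes

magnetic flux density has SI base units: kg / (A * s^2)
V·s/m² reduces to the same SI base units, so it is a valid unit for magnetic flux density.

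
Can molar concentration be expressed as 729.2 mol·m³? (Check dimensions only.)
No

molar concentration has SI base units: mol / m^3
mol·m³ does NOT reduce to mol / m^3; a valid unit for molar concentration would be e.g. mol/m³.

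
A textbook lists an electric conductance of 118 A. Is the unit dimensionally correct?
No

electric conductance has SI base units: A^2 * s^3 / (kg * m^2)
A does NOT reduce to A^2 * s^3 / (kg * m^2); a valid unit for electric conductance would be e.g. S.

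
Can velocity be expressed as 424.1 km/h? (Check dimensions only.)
Yes

velocity has SI base units: m / s
km/h reduces to the same SI base units, so it is a valid unit for velocity.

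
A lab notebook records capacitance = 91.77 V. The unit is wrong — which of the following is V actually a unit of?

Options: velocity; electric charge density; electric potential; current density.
electric potential

capacitance should have units dimensionally equivalent to A^2 * s^4 / (kg * m^2) (e.g. F).
The given unit 'V' reduces to kg * m^2 / (A * s^3). Of the listed options, that is the dimensionality of electric potential.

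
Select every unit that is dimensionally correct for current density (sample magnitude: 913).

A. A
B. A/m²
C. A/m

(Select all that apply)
B

current density has SI base units: A / m^2

Checking each option against A / m^2:
  A. A: ✗ does not match
  B. A/m²: ✓ matches
  C. A/m: ✗ does not match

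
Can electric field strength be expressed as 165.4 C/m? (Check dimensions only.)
No

electric field strength has SI base units: kg * m / (A * s^3)
C/m does NOT reduce to kg * m / (A * s^3); a valid unit for electric field strength would be e.g. V/m.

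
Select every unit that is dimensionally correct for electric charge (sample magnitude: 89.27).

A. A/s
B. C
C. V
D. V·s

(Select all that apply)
B

electric charge has SI base units: A * s

Checking each option against A * s:
  A. A/s: ✗ does not match
  B. C: ✓ matches
  C. V: ✗ does not match
  D. V·s: ✗ does not match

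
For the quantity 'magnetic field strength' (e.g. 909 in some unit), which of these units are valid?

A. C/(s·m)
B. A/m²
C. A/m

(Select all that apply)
A, C

magnetic field strength has SI base units: A / m

Checking each option against A / m:
  A. C/(s·m): ✓ matches
  B. A/m²: ✗ does not match
  C. A/m: ✓ matches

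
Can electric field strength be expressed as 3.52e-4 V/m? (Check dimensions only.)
Yes

electric field strength has SI base units: kg * m / (A * s^3)
V/m reduces to the same SI base units, so it is a valid unit for electric field strength.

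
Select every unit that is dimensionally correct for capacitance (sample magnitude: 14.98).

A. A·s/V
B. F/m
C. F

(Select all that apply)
A, C

capacitance has SI base units: A^2 * s^4 / (kg * m^2)

Checking each option against A^2 * s^4 / (kg * m^2):
  A. A·s/V: ✓ matches
  B. F/m: ✗ does not match
  C. F: ✓ matches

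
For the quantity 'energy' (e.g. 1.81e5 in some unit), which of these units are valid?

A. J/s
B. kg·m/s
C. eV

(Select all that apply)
C

energy has SI base units: kg * m^2 / s^2

Checking each option against kg * m^2 / s^2:
  A. J/s: ✗ does not match
  B. kg·m/s: ✗ does not match
  C. eV: ✓ matches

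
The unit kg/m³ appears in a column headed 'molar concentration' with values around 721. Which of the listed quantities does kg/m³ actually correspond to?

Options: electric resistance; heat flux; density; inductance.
density

molar concentration should have units dimensionally equivalent to mol / m^3 (e.g. mol/m³).
The given unit 'kg/m³' reduces to kg / m^3. Of the listed options, that is the dimensionality of density.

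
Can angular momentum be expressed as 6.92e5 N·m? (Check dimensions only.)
No

angular momentum has SI base units: kg * m^2 / s
N·m does NOT reduce to kg * m^2 / s; a valid unit for angular momentum would be e.g. kg·m²/s.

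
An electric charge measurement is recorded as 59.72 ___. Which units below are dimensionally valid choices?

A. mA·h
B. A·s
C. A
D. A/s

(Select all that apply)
A, B

electric charge has SI base units: A * s

Checking each option against A * s:
  A. mA·h: ✓ matches
  B. A·s: ✓ matches
  C. A: ✗ does not match
  D. A/s: ✗ does not match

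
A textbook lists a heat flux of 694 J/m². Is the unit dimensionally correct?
No

heat flux has SI base units: kg / s^3
J/m² does NOT reduce to kg / s^3; a valid unit for heat flux would be e.g. W/m².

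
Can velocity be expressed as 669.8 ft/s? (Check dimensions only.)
Yes

velocity has SI base units: m / s
ft/s reduces to the same SI base units, so it is a valid unit for velocity.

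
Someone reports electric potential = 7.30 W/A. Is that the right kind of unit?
Yes

electric potential has SI base units: kg * m^2 / (A * s^3)
W/A reduces to the same SI base units, so it is a valid unit for electric potential.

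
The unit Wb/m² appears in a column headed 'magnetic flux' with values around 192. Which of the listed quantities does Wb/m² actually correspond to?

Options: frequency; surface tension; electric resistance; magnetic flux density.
magnetic flux density

magnetic flux should have units dimensionally equivalent to kg * m^2 / (A * s^2) (e.g. Wb).
The given unit 'Wb/m²' reduces to kg / (A * s^2). Of the listed options, that is the dimensionality of magnetic flux density.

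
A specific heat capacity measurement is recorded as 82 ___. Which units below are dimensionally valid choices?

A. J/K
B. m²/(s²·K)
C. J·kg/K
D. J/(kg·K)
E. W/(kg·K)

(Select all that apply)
B, D

specific heat capacity has SI base units: m^2 / (s^2 * K)

Checking each option against m^2 / (s^2 * K):
  A. J/K: ✗ does not match
  B. m²/(s²·K): ✓ matches
  C. J·kg/K: ✗ does not match
  D. J/(kg·K): ✓ matches
  E. W/(kg·K): ✗ does not match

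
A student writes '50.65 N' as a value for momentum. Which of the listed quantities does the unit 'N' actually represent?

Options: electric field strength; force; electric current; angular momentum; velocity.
force

momentum should have units dimensionally equivalent to kg * m / s (e.g. kg·m/s).
The given unit 'N' reduces to kg * m / s^2. Of the listed options, that is the dimensionality of force.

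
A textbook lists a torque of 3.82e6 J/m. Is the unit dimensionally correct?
No

torque has SI base units: kg * m^2 / s^2
J/m does NOT reduce to kg * m^2 / s^2; a valid unit for torque would be e.g. N·m.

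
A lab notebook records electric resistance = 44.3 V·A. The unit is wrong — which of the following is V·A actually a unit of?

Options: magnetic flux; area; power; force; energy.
power

electric resistance should have units dimensionally equivalent to kg * m^2 / (A^2 * s^3) (e.g. Ω).
The given unit 'V·A' reduces to kg * m^2 / s^3. Of the listed options, that is the dimensionality of power.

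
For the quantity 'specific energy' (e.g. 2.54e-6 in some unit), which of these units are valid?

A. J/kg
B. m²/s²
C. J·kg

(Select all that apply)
A, B

specific energy has SI base units: m^2 / s^2

Checking each option against m^2 / s^2:
  A. J/kg: ✓ matches
  B. m²/s²: ✓ matches
  C. J·kg: ✗ does not match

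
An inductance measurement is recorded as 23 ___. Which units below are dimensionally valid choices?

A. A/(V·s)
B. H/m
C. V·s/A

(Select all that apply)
C

inductance has SI base units: kg * m^2 / (A^2 * s^2)

Checking each option against kg * m^2 / (A^2 * s^2):
  A. A/(V·s): ✗ does not match
  B. H/m: ✗ does not match
  C. V·s/A: ✓ matches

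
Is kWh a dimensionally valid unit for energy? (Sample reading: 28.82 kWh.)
Yes

energy has SI base units: kg * m^2 / s^2
kWh reduces to the same SI base units, so it is a valid unit for energy.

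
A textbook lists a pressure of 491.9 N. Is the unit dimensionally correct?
No

pressure has SI base units: kg / (m * s^2)
N does NOT reduce to kg / (m * s^2); a valid unit for pressure would be e.g. Pa.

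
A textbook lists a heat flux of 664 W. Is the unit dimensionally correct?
No

heat flux has SI base units: kg / s^3
W does NOT reduce to kg / s^3; a valid unit for heat flux would be e.g. W/m².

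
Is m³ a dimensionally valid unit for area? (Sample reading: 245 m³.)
No

area has SI base units: m^2
m³ does NOT reduce to m^2; a valid unit for area would be e.g. m².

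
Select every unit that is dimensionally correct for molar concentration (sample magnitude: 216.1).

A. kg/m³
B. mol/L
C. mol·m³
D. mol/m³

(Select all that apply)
B, D

molar concentration has SI base units: mol / m^3

Checking each option against mol / m^3:
  A. kg/m³: ✗ does not match
  B. mol/L: ✓ matches
  C. mol·m³: ✗ does not match
  D. mol/m³: ✓ matches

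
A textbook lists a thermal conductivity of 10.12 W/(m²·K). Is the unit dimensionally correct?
No

thermal conductivity has SI base units: kg * m / (s^3 * K)
W/(m²·K) does NOT reduce to kg * m / (s^3 * K); a valid unit for thermal conductivity would be e.g. W/(m·K).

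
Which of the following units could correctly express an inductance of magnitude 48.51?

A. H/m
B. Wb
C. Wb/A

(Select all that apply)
C

inductance has SI base units: kg * m^2 / (A^2 * s^2)

Checking each option against kg * m^2 / (A^2 * s^2):
  A. H/m: ✗ does not match
  B. Wb: ✗ does not match
  C. Wb/A: ✓ matches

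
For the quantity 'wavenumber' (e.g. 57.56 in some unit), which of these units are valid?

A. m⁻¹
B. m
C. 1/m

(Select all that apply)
A, C

wavenumber has SI base units: 1 / m

Checking each option against 1 / m:
  A. m⁻¹: ✓ matches
  B. m: ✗ does not match
  C. 1/m: ✓ matches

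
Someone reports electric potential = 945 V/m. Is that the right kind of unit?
No

electric potential has SI base units: kg * m^2 / (A * s^3)
V/m does NOT reduce to kg * m^2 / (A * s^3); a valid unit for electric potential would be e.g. V.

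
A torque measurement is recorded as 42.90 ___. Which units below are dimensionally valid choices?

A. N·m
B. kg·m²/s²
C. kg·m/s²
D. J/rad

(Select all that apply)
A, B, D

torque has SI base units: kg * m^2 / s^2

Checking each option against kg * m^2 / s^2:
  A. N·m: ✓ matches
  B. kg·m²/s²: ✓ matches
  C. kg·m/s²: ✗ does not match
  D. J/rad: ✓ matches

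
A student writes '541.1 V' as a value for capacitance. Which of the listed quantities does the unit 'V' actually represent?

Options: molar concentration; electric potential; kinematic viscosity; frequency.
electric potential

capacitance should have units dimensionally equivalent to A^2 * s^4 / (kg * m^2) (e.g. F).
The given unit 'V' reduces to kg * m^2 / (A * s^3). Of the listed options, that is the dimensionality of electric potential.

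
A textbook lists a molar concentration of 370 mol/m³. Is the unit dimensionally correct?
Yes

molar concentration has SI base units: mol / m^3
mol/m³ reduces to the same SI base units, so it is a valid unit for molar concentration.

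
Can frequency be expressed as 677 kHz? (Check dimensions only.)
Yes

frequency has SI base units: 1 / s
kHz reduces to the same SI base units, so it is a valid unit for frequency.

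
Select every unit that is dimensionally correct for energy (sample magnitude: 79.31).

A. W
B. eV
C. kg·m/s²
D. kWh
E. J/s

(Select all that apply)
B, D

energy has SI base units: kg * m^2 / s^2

Checking each option against kg * m^2 / s^2:
  A. W: ✗ does not match
  B. eV: ✓ matches
  C. kg·m/s²: ✗ does not match
  D. kWh: ✓ matches
  E. J/s: ✗ does not match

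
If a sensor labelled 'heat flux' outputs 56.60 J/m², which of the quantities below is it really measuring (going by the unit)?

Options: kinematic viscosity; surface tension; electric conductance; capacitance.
surface tension

heat flux should have units dimensionally equivalent to kg / s^3 (e.g. W/m²).
The given unit 'J/m²' reduces to kg / s^2. Of the listed options, that is the dimensionality of surface tension.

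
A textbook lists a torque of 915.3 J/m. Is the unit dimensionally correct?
No

torque has SI base units: kg * m^2 / s^2
J/m does NOT reduce to kg * m^2 / s^2; a valid unit for torque would be e.g. N·m.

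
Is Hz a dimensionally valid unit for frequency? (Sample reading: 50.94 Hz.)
Yes

frequency has SI base units: 1 / s
Hz reduces to the same SI base units, so it is a valid unit for frequency.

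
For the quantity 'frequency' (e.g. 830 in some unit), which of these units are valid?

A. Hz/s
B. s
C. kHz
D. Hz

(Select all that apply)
C, D

frequency has SI base units: 1 / s

Checking each option against 1 / s:
  A. Hz/s: ✗ does not match
  B. s: ✗ does not match
  C. kHz: ✓ matches
  D. Hz: ✓ matches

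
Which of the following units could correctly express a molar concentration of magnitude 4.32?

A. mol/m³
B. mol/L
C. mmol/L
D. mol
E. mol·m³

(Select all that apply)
A, B, C

molar concentration has SI base units: mol / m^3

Checking each option against mol / m^3:
  A. mol/m³: ✓ matches
  B. mol/L: ✓ matches
  C. mmol/L: ✓ matches
  D. mol: ✗ does not match
  E. mol·m³: ✗ does not match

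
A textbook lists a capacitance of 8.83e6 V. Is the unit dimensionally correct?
No

capacitance has SI base units: A^2 * s^4 / (kg * m^2)
V does NOT reduce to A^2 * s^4 / (kg * m^2); a valid unit for capacitance would be e.g. F.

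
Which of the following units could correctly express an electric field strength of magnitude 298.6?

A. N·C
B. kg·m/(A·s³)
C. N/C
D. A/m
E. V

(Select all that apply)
B, C

electric field strength has SI base units: kg * m / (A * s^3)

Checking each option against kg * m / (A * s^3):
  A. N·C: ✗ does not match
  B. kg·m/(A·s³): ✓ matches
  C. N/C: ✓ matches
  D. A/m: ✗ does not match
  E. V: ✗ does not match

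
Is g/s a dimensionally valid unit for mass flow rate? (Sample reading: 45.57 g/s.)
Yes

mass flow rate has SI base units: kg / s
g/s reduces to the same SI base units, so it is a valid unit for mass flow rate.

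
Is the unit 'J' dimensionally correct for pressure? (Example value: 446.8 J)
No

pressure has SI base units: kg / (m * s^2)
J does NOT reduce to kg / (m * s^2); a valid unit for pressure would be e.g. Pa.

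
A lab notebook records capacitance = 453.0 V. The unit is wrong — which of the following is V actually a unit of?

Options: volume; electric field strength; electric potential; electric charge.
electric potential

capacitance should have units dimensionally equivalent to A^2 * s^4 / (kg * m^2) (e.g. F).
The given unit 'V' reduces to kg * m^2 / (A * s^3). Of the listed options, that is the dimensionality of electric potential.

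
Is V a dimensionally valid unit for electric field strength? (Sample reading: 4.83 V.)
No

electric field strength has SI base units: kg * m / (A * s^3)
V does NOT reduce to kg * m / (A * s^3); a valid unit for electric field strength would be e.g. V/m.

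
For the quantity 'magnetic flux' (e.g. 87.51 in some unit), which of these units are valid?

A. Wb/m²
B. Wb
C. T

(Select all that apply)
B

magnetic flux has SI base units: kg * m^2 / (A * s^2)

Checking each option against kg * m^2 / (A * s^2):
  A. Wb/m²: ✗ does not match
  B. Wb: ✓ matches
  C. T: ✗ does not match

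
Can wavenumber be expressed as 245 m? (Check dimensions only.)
No

wavenumber has SI base units: 1 / m
m does NOT reduce to 1 / m; a valid unit for wavenumber would be e.g. 1/m.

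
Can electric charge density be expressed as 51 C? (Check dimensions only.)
No

electric charge density has SI base units: A * s / m^3
C does NOT reduce to A * s / m^3; a valid unit for electric charge density would be e.g. C/m³.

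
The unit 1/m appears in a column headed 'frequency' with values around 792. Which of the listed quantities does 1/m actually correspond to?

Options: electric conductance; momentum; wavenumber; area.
wavenumber

frequency should have units dimensionally equivalent to 1 / s (e.g. Hz).
The given unit '1/m' reduces to 1 / m. Of the listed options, that is the dimensionality of wavenumber.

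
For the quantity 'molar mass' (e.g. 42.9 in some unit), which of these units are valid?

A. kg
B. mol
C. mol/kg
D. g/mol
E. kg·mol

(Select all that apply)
D

molar mass has SI base units: kg / mol

Checking each option against kg / mol:
  A. kg: ✗ does not match
  B. mol: ✗ does not match
  C. mol/kg: ✗ does not match
  D. g/mol: ✓ matches
  E. kg·mol: ✗ does not match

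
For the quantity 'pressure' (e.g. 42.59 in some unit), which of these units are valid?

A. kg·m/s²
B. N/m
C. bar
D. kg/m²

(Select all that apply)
C

pressure has SI base units: kg / (m * s^2)

Checking each option against kg / (m * s^2):
  A. kg·m/s²: ✗ does not match
  B. N/m: ✗ does not match
  C. bar: ✓ matches
  D. kg/m²: ✗ does not match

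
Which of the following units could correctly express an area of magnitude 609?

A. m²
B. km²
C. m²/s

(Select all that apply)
A, B

area has SI base units: m^2

Checking each option against m^2:
  A. m²: ✓ matches
  B. km²: ✓ matches
  C. m²/s: ✗ does not match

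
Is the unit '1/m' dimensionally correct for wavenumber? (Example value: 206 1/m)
Yes

wavenumber has SI base units: 1 / m
1/m reduces to the same SI base units, so it is a valid unit for wavenumber.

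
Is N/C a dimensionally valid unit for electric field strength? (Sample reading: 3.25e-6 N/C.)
Yes

electric field strength has SI base units: kg * m / (A * s^3)
N/C reduces to the same SI base units, so it is a valid unit for electric field strength.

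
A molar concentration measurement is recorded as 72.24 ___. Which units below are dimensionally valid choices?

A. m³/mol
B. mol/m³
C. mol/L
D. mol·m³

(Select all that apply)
B, C

molar concentration has SI base units: mol / m^3

Checking each option against mol / m^3:
  A. m³/mol: ✗ does not match
  B. mol/m³: ✓ matches
  C. mol/L: ✓ matches
  D. mol·m³: ✗ does not match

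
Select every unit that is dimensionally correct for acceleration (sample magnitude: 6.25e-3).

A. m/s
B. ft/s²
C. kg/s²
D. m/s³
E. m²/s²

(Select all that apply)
B

acceleration has SI base units: m / s^2

Checking each option against m / s^2:
  A. m/s: ✗ does not match
  B. ft/s²: ✓ matches
  C. kg/s²: ✗ does not match
  D. m/s³: ✗ does not match
  E. m²/s²: ✗ does not match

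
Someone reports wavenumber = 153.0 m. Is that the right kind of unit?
No

wavenumber has SI base units: 1 / m
m does NOT reduce to 1 / m; a valid unit for wavenumber would be e.g. 1/m.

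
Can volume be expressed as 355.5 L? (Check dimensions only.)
Yes

volume has SI base units: m^3
L reduces to the same SI base units, so it is a valid unit for volume.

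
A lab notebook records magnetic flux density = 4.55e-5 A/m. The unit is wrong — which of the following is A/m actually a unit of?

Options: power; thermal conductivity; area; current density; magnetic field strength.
magnetic field strength

magnetic flux density should have units dimensionally equivalent to kg / (A * s^2) (e.g. T).
The given unit 'A/m' reduces to A / m. Of the listed options, that is the dimensionality of magnetic field strength.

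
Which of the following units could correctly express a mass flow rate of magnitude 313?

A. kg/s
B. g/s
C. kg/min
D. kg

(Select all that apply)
A, B, C

mass flow rate has SI base units: kg / s

Checking each option against kg / s:
  A. kg/s: ✓ matches
  B. g/s: ✓ matches
  C. kg/min: ✓ matches
  D. kg: ✗ does not match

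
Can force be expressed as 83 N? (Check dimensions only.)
Yes

force has SI base units: kg * m / s^2
N reduces to the same SI base units, so it is a valid unit for force.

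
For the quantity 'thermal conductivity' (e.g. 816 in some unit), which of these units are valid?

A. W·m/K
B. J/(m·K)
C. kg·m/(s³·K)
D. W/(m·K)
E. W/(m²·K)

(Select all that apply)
C, D

thermal conductivity has SI base units: kg * m / (s^3 * K)

Checking each option against kg * m / (s^3 * K):
  A. W·m/K: ✗ does not match
  B. J/(m·K): ✗ does not match
  C. kg·m/(s³·K): ✓ matches
  D. W/(m·K): ✓ matches
  E. W/(m²·K): ✗ does not match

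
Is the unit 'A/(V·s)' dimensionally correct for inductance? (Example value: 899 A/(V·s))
No

inductance has SI base units: kg * m^2 / (A^2 * s^2)
A/(V·s) does NOT reduce to kg * m^2 / (A^2 * s^2); a valid unit for inductance would be e.g. H.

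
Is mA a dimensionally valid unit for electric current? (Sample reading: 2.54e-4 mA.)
Yes

electric current has SI base units: A
mA reduces to the same SI base units, so it is a valid unit for electric current.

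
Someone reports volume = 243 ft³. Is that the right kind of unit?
Yes

volume has SI base units: m^3
ft³ reduces to the same SI base units, so it is a valid unit for volume.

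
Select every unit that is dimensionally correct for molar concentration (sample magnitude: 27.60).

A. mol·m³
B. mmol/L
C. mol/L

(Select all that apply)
B, C

molar concentration has SI base units: mol / m^3

Checking each option against mol / m^3:
  A. mol·m³: ✗ does not match
  B. mmol/L: ✓ matches
  C. mol/L: ✓ matches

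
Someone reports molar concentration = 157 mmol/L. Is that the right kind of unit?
Yes

molar concentration has SI base units: mol / m^3
mmol/L reduces to the same SI base units, so it is a valid unit for molar concentration.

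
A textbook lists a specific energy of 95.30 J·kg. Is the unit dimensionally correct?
No

specific energy has SI base units: m^2 / s^2
J·kg does NOT reduce to m^2 / s^2; a valid unit for specific energy would be e.g. J/kg.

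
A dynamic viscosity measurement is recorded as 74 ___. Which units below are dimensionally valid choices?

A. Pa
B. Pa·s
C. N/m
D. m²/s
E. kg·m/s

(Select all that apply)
B

dynamic viscosity has SI base units: kg / (m * s)

Checking each option against kg / (m * s):
  A. Pa: ✗ does not match
  B. Pa·s: ✓ matches
  C. N/m: ✗ does not match
  D. m²/s: ✗ does not match
  E. kg·m/s: ✗ does not match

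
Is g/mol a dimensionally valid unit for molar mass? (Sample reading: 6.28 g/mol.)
Yes

molar mass has SI base units: kg / mol
g/mol reduces to the same SI base units, so it is a valid unit for molar mass.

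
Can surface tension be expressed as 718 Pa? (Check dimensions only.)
No

surface tension has SI base units: kg / s^2
Pa does NOT reduce to kg / s^2; a valid unit for surface tension would be e.g. N/m.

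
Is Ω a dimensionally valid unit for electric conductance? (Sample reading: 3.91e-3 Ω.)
No

electric conductance has SI base units: A^2 * s^3 / (kg * m^2)
Ω does NOT reduce to A^2 * s^3 / (kg * m^2); a valid unit for electric conductance would be e.g. S.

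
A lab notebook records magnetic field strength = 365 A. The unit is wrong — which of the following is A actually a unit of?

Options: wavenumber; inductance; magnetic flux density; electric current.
electric current

magnetic field strength should have units dimensionally equivalent to A / m (e.g. A/m).
The given unit 'A' reduces to A. Of the listed options, that is the dimensionality of electric current.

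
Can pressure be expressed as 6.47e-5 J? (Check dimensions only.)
No

pressure has SI base units: kg / (m * s^2)
J does NOT reduce to kg / (m * s^2); a valid unit for pressure would be e.g. Pa.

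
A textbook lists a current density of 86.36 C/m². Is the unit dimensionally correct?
No

current density has SI base units: A / m^2
C/m² does NOT reduce to A / m^2; a valid unit for current density would be e.g. A/m².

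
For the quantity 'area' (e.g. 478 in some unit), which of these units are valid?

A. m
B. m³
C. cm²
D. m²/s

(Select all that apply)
C

area has SI base units: m^2

Checking each option against m^2:
  A. m: ✗ does not match
  B. m³: ✗ does not match
  C. cm²: ✓ matches
  D. m²/s: ✗ does not match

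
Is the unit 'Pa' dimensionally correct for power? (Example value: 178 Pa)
No

power has SI base units: kg * m^2 / s^3
Pa does NOT reduce to kg * m^2 / s^3; a valid unit for power would be e.g. W.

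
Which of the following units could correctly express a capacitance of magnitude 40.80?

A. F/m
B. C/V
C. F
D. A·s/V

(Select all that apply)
B, C, D

capacitance has SI base units: A^2 * s^4 / (kg * m^2)

Checking each option against A^2 * s^4 / (kg * m^2):
  A. F/m: ✗ does not match
  B. C/V: ✓ matches
  C. F: ✓ matches
  D. A·s/V: ✓ matches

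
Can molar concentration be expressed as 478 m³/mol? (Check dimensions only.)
No

molar concentration has SI base units: mol / m^3
m³/mol does NOT reduce to mol / m^3; a valid unit for molar concentration would be e.g. mol/m³.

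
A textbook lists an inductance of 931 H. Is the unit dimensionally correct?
Yes

inductance has SI base units: kg * m^2 / (A^2 * s^2)
H reduces to the same SI base units, so it is a valid unit for inductance.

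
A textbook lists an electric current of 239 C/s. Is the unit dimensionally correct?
Yes

electric current has SI base units: A
C/s reduces to the same SI base units, so it is a valid unit for electric current.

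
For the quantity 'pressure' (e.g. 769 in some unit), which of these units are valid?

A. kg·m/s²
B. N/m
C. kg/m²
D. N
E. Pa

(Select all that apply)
E

pressure has SI base units: kg / (m * s^2)

Checking each option against kg / (m * s^2):
  A. kg·m/s²: ✗ does not match
  B. N/m: ✗ does not match
  C. kg/m²: ✗ does not match
  D. N: ✗ does not match
  E. Pa: ✓ matches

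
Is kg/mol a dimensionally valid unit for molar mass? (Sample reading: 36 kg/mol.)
Yes

molar mass has SI base units: kg / mol
kg/mol reduces to the same SI base units, so it is a valid unit for molar mass.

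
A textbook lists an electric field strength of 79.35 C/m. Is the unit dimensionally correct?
No

electric field strength has SI base units: kg * m / (A * s^3)
C/m does NOT reduce to kg * m / (A * s^3); a valid unit for electric field strength would be e.g. V/m.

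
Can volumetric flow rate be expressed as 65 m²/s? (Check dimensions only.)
No

volumetric flow rate has SI base units: m^3 / s
m²/s does NOT reduce to m^3 / s; a valid unit for volumetric flow rate would be e.g. m³/s.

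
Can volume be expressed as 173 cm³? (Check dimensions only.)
Yes

volume has SI base units: m^3
cm³ reduces to the same SI base units, so it is a valid unit for volume.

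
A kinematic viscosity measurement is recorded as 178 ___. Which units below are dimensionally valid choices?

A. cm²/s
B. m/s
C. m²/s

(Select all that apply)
A, C

kinematic viscosity has SI base units: m^2 / s

Checking each option against m^2 / s:
  A. cm²/s: ✓ matches
  B. m/s: ✗ does not match
  C. m²/s: ✓ matches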